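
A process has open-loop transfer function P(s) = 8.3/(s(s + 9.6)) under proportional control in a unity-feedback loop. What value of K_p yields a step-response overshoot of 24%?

K_p = 16.2

From %OS = 100·exp(−πζ/√(1−ζ²)) = 24%, ζ = −ln(0.24)/√(π²+ln²(0.24)) = 0.4136.
Characteristic equation s² + 9.6s + 8.3K_p = 0 gives ζ = 9.6/(2√(8.3K_p)).
Setting ζ = 0.4136: √(8.3K_p) = 9.6/(2·0.4136) = 11.61, so K_p = 134.7/8.3 = 16.2.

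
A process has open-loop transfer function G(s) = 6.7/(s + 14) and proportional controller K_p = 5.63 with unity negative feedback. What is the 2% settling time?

Closed-loop transfer function: T(s) = K_p·G(s)/(1 + K_p·G(s)) = 37.72/(s + 14 + 37.72) = 37.72/(s + 51.72).
Time constant τ = 1/51.72 = 0.01933 s, so the 2% settling time is about 4τ = 0.0773 s.

T_s ≈ 0.0773 s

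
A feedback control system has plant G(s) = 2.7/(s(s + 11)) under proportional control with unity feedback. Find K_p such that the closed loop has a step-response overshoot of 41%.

K_p = 150

From %OS = 100·exp(−πζ/√(1−ζ²)) = 41%, ζ = −ln(0.41)/√(π²+ln²(0.41)) = 0.273.
Characteristic equation s² + 11s + 2.7K_p = 0 gives ζ = 11/(2√(2.7K_p)).
Setting ζ = 0.273: √(2.7K_p) = 11/(2·0.273) = 20.14, so K_p = 405.8/2.7 = 150.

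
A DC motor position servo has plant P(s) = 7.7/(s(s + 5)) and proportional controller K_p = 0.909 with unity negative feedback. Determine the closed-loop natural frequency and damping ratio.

ω_n = 2.65 rad/s, ζ = 0.945

The closed-loop denominator is s(s+5) + 0.909·7.7 = s² + 5s + 6.999.
So ω_n² = 6.999 ⇒ ω_n = 2.646 rad/s, and ζ = 5/(2ω_n) = 0.945.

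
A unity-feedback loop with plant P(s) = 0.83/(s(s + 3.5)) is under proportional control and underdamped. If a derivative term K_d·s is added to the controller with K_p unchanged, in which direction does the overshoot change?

With PD the characteristic equation becomes s² + (a + K·K_d)s + K·K_p = 0; the damping term grows, ζ rises, overshoot falls.

decrease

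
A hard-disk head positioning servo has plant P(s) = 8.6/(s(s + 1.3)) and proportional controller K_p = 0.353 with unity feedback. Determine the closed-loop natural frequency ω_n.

With unity feedback the closed-loop characteristic equation is s² + 1.3s + 0.353·8.6 = s² + 1.3s + 3.036 = 0.
Matching s² + 2ζω_n s + ω_n²: ω_n = √3.036 = 1.742 rad/s and 2ζω_n = 1.3, so ζ = 1.3/(2·1.742) = 0.373.

ω_n = 1.74 rad/s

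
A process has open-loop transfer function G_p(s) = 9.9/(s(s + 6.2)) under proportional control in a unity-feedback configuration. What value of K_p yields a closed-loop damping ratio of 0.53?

Closed-loop characteristic equation: s² + 6.2s + K_p·9.9 = 0.
So ω_n = √(9.9K_p) and 2ζω_n = 6.2, giving ζ = 6.2/(2√(9.9K_p)).
Setting ζ = 0.53: √(9.9K_p) = 6.2/(2·0.53) = 5.849, so K_p = 34.21/9.9 = 3.46.

K_p = 3.46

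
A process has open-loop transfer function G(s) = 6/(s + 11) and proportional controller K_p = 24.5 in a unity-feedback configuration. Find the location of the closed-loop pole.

s = -158

Closed-loop transfer function: T(s) = K_p·G(s)/(1 + K_p·G(s)) = 147/(s + 11 + 147) = 147/(s + 158).
The closed-loop pole is at s = −158.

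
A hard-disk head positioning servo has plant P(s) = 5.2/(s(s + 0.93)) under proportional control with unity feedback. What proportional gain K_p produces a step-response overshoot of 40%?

From %OS = 100·exp(−πζ/√(1−ζ²)) = 40%, ζ = −ln(0.4)/√(π²+ln²(0.4)) = 0.28.
Characteristic equation s² + 0.93s + 5.2K_p = 0 gives ζ = 0.93/(2√(5.2K_p)).
Setting ζ = 0.28: √(5.2K_p) = 0.93/(2·0.28) = 1.661, so K_p = 2.758/5.2 = 0.53.

K_p = 0.53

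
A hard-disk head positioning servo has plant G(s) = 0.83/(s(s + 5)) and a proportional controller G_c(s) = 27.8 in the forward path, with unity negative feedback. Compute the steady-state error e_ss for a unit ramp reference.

0.217

The loop has one pole at the origin (type 1). Velocity error constant K_v = lim_{s→0} s·G_c(s)G(s) = 27.8·0.83/5 = 4.615.
Steady-state error to a unit ramp: e_ss = 1/K_v = 0.217.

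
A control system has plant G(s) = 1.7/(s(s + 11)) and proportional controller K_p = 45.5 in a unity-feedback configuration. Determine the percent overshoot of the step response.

8.06%

From 1 + K_pG(s) = 0: s² + 11s + 77.35 = 0 ⇒ ω_n = 8.795, ζ = 0.6254.
%OS = 100·exp(−πζ/√(1−ζ²)) = 100·exp(−π·0.6254/√0.6089) = 8.06%.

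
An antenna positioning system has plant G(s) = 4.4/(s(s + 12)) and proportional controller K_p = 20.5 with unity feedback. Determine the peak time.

T_p = 0.427 s

Closed-loop characteristic equation: s² + 12s + 90.2 = 0, so ω_n = 9.497 rad/s and ζ = 12/(2·9.497) = 0.6318.
Damped frequency ω_d = ω_n√(1−ζ²) = 7.362 rad/s, so peak time T_p = π/ω_d = 0.427 s.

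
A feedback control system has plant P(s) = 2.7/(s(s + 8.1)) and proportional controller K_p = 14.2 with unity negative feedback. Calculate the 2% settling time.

Closed-loop characteristic equation: s² + 8.1s + 38.34 = 0, so ω_n = 6.192 rad/s and ζ = 8.1/(2·6.192) = 0.6541.
2% settling time T_s ≈ 4/(ζω_n) = 4/4.05 = 0.988 s.

T_s ≈ 0.988 s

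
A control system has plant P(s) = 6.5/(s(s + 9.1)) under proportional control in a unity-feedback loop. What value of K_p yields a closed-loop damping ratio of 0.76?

Closed-loop characteristic equation: s² + 9.1s + K_p·6.5 = 0.
So ω_n = √(6.5K_p) and 2ζω_n = 9.1, giving ζ = 9.1/(2√(6.5K_p)).
Setting ζ = 0.76: √(6.5K_p) = 9.1/(2·0.76) = 5.987, so K_p = 35.84/6.5 = 5.51.

K_p = 5.51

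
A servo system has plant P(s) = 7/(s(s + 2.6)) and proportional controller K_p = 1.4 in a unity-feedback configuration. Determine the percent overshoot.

23.8%

The closed-loop denominator s² + 2.6s + 9.8 gives ω_n = √9.8 = 3.13 and ζ = 2.6/(2ω_n) = 0.4153.
%OS = 100·exp(−πζ/√(1−ζ²)) = 100·exp(−π·0.4153/√0.8276) = 23.8%.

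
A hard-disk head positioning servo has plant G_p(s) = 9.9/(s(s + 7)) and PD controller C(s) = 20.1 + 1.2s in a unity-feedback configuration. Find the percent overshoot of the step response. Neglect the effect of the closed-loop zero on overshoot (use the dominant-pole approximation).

Forward path: (20.1 + 1.2s)·9.9/(s(s+7)). The closed-loop characteristic equation is s² + (7 + 9.9·1.2)s + 9.9·20.1 = 0.
That is s² + 18.88s + 199 = 0, so ω_n = 14.11 rad/s and ζ = 18.88/(2·14.11) = 0.6692.
%OS = 100·exp(−πζ/√(1−ζ²)) = 5.91%.

5.91%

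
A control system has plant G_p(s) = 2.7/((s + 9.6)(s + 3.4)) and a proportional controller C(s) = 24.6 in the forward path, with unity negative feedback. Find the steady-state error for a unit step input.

0.329

The loop is type 0. Static position error constant K_pos = C(0)·G_p(0) = 24.6·0.08272 = 2.035.
Steady-state error to a unit step: e_ss = 1/(1+K_pos) = 1/3.035 = 0.329.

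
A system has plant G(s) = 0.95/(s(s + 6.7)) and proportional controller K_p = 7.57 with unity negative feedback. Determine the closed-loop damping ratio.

With unity feedback the closed-loop characteristic equation is s² + 6.7s + 7.57·0.95 = s² + 6.7s + 7.191 = 0.
Matching s² + 2ζω_n s + ω_n²: ω_n = √7.191 = 2.682 rad/s and 2ζω_n = 6.7, so ζ = 6.7/(2·2.682) = 1.25.

ζ = 1.25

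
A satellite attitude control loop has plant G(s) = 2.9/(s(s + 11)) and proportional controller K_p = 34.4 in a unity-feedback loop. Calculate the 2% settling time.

Closed-loop characteristic equation: s² + 11s + 99.76 = 0, so ω_n = 9.988 rad/s and ζ = 11/(2·9.988) = 0.5507.
2% settling time T_s ≈ 4/(ζω_n) = 4/5.5 = 0.727 s.

T_s ≈ 0.727 s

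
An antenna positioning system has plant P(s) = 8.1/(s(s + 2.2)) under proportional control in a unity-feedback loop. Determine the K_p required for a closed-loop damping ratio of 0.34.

K_p = 1.29

Closed-loop characteristic equation: s² + 2.2s + K_p·8.1 = 0.
So ω_n = √(8.1K_p) and 2ζω_n = 2.2, giving ζ = 2.2/(2√(8.1K_p)).
Setting ζ = 0.34: √(8.1K_p) = 2.2/(2·0.34) = 3.235, so K_p = 10.47/8.1 = 1.29.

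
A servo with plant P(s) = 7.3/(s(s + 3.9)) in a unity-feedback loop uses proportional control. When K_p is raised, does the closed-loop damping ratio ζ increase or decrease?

decrease

ζ = 3.9/(2√(7.3K_p)); increasing K_p raises the denominator, so ζ falls.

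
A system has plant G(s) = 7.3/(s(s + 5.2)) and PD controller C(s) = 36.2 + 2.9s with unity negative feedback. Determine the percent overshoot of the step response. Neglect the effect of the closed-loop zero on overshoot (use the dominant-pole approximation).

Forward path: (36.2 + 2.9s)·7.3/(s(s+5.2)). The closed-loop characteristic equation is s² + (5.2 + 7.3·2.9)s + 7.3·36.2 = 0.
That is s² + 26.37s + 264.3 = 0, so ω_n = 16.26 rad/s and ζ = 26.37/(2·16.26) = 0.8111.
%OS = 100·exp(−πζ/√(1−ζ²)) = 1.28%.

1.28%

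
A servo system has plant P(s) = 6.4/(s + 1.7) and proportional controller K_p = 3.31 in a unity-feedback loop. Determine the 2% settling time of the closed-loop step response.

T_s ≈ 0.175 s

Closed-loop transfer function: T(s) = K_p·P(s)/(1 + K_p·P(s)) = 21.18/(s + 1.7 + 21.18) = 21.18/(s + 22.88).
Time constant τ = 1/22.88 = 0.0437 s, so the 2% settling time is about 4τ = 0.175 s.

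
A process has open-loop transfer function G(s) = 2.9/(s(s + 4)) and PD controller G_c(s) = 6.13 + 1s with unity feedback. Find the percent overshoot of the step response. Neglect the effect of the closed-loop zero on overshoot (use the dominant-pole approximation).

Forward path: (6.13 + 1s)·2.9/(s(s+4)). The closed-loop characteristic equation is s² + (4 + 2.9·1)s + 2.9·6.13 = 0.
That is s² + 6.9s + 17.78 = 0, so ω_n = 4.216 rad/s and ζ = 6.9/(2·4.216) = 0.8183.
%OS = 100·exp(−πζ/√(1−ζ²)) = 1.14%.

1.14%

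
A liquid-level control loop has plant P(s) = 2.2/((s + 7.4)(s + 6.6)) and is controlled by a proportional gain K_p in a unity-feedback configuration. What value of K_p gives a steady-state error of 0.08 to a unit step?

For a type-0 loop with proportional control, e_ss = 1/(1 + K_p·P(0)).
P(0) = 0.04505. Require 1/(1 + K_p·0.04505) = 0.08, so 1 + 0.04505·K_p = 12.5.
K_p = (12.5 − 1)/0.04505 = 255.

K_p = 255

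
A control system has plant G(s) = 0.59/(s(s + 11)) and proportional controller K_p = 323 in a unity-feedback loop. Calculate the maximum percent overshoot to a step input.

Closed-loop characteristic equation: s² + 11s + 190.6 = 0, so ω_n = 13.8 rad/s and ζ = 11/(2·13.8) = 0.3984.
%OS = 100·exp(−πζ/√(1−ζ²)) = 100·exp(−π·0.3984/√0.8413) = 25.5%.

25.5%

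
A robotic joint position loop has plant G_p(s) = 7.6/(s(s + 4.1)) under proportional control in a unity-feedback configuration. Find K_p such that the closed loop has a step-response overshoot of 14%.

From %OS = 100·exp(−πζ/√(1−ζ²)) = 14%, ζ = −ln(0.14)/√(π²+ln²(0.14)) = 0.5305.
Characteristic equation s² + 4.1s + 7.6K_p = 0 gives ζ = 4.1/(2√(7.6K_p)).
Setting ζ = 0.5305: √(7.6K_p) = 4.1/(2·0.5305) = 3.864, so K_p = 14.93/7.6 = 1.96.

K_p = 1.96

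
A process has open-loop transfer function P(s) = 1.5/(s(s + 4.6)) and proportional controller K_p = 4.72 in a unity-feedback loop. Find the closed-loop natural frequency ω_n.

ω_n = 2.66 rad/s

1 + K_p·P(s) = 0 gives s² + 4.6s + 7.08 = 0.
So ω_n² = 7.08 ⇒ ω_n = 2.661 rad/s, and ζ = 4.6/(2ω_n) = 0.864.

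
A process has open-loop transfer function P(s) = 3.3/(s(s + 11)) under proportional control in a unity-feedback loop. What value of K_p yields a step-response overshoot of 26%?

K_p = 59

From %OS = 100·exp(−πζ/√(1−ζ²)) = 26%, ζ = −ln(0.26)/√(π²+ln²(0.26)) = 0.3941.
Characteristic equation s² + 11s + 3.3K_p = 0 gives ζ = 11/(2√(3.3K_p)).
Setting ζ = 0.3941: √(3.3K_p) = 11/(2·0.3941) = 13.96, so K_p = 194.8/3.3 = 59.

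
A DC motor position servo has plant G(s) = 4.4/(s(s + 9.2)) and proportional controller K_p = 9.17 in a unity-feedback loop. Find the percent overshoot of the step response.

3.69%

Closed-loop characteristic equation: s² + 9.2s + 40.35 = 0, so ω_n = 6.352 rad/s and ζ = 9.2/(2·6.352) = 0.7242.
%OS = 100·exp(−πζ/√(1−ζ²)) = 100·exp(−π·0.7242/√0.4756) = 3.69%.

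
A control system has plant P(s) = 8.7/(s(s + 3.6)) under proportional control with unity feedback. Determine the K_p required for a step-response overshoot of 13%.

K_p = 1.26

From %OS = 100·exp(−πζ/√(1−ζ²)) = 13%, ζ = −ln(0.13)/√(π²+ln²(0.13)) = 0.5446.
Characteristic equation s² + 3.6s + 8.7K_p = 0 gives ζ = 3.6/(2√(8.7K_p)).
Setting ζ = 0.5446: √(8.7K_p) = 3.6/(2·0.5446) = 3.305, so K_p = 10.92/8.7 = 1.26.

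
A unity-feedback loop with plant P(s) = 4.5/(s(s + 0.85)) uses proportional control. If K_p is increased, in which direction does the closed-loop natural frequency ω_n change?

ω_n = √(4.5·K_p), which grows with K_p.

increase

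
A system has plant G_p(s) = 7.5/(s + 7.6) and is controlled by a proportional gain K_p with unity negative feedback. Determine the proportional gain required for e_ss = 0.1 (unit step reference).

The loop is type 0, so e_ss(step) = 1/(1 + K_pos) with K_pos = K_p·G_p(0).
G_p(0) = 0.9868. Require 1/(1 + K_p·0.9868) = 0.1, so 1 + 0.9868·K_p = 10.
K_p = (10 − 1)/0.9868 = 9.12.

K_p = 9.12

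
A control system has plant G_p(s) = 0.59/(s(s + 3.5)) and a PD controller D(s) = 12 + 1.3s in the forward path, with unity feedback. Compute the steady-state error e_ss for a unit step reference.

0

The open loop D(s)G_p(s) has a pole at the origin (type 1), so the static position error constant is infinite and e_ss = 1/(1+∞) = 0.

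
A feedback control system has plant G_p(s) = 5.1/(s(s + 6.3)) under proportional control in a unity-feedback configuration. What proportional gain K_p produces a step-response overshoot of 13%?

K_p = 6.56

From %OS = 100·exp(−πζ/√(1−ζ²)) = 13%, ζ = −ln(0.13)/√(π²+ln²(0.13)) = 0.5446.
Characteristic equation s² + 6.3s + 5.1K_p = 0 gives ζ = 6.3/(2√(5.1K_p)).
Setting ζ = 0.5446: √(5.1K_p) = 6.3/(2·0.5446) = 5.784, so K_p = 33.45/5.1 = 6.56.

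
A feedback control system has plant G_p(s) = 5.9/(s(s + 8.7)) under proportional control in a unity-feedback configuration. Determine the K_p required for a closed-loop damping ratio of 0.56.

Closed-loop characteristic equation: s² + 8.7s + K_p·5.9 = 0.
So ω_n = √(5.9K_p) and 2ζω_n = 8.7, giving ζ = 8.7/(2√(5.9K_p)).
Setting ζ = 0.56: √(5.9K_p) = 8.7/(2·0.56) = 7.768, so K_p = 60.34/5.9 = 10.2.

K_p = 10.2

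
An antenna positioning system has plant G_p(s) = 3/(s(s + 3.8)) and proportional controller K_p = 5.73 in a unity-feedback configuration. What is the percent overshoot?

Closed-loop characteristic equation: s² + 3.8s + 17.19 = 0, so ω_n = 4.146 rad/s and ζ = 3.8/(2·4.146) = 0.4583.
%OS = 100·exp(−πζ/√(1−ζ²)) = 100·exp(−π·0.4583/√0.79) = 19.8%.

19.8%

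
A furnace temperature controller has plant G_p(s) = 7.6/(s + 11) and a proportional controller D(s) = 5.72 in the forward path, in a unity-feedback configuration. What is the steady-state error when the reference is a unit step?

0.202

The loop is type 0. Static position error constant K_pos = D(0)·G_p(0) = 5.72·0.6909 = 3.952.
Steady-state error to a unit step: e_ss = 1/(1+K_pos) = 1/4.952 = 0.202.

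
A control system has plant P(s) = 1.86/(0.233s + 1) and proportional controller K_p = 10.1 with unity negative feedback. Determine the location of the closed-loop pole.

s = -84.92

Closed loop: T(s) = K_p·P/(1+K_p·P) = 18.79/(0.233s + 1 + 18.79), with pole at s = −(1 + 18.79)/0.233 = −84.92.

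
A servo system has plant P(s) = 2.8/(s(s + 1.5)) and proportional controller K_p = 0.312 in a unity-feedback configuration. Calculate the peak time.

From 1 + K_pP(s) = 0: s² + 1.5s + 0.8736 = 0 ⇒ ω_n = 0.9347, ζ = 0.8024.
Damped frequency ω_d = ω_n√(1−ζ²) = 0.5578 rad/s, so peak time T_p = π/ω_d = 5.63 s.

T_p = 5.63 s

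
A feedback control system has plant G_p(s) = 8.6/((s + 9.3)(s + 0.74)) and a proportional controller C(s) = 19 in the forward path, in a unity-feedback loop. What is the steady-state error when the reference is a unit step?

0.0404

The loop is type 0. Static position error constant K_pos = C(0)·G_p(0) = 19·1.25 = 23.74.
Steady-state error to a unit step: e_ss = 1/(1+K_pos) = 1/24.74 = 0.0404.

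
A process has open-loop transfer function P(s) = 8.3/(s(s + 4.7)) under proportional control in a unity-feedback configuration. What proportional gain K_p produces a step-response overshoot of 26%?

From %OS = 100·exp(−πζ/√(1−ζ²)) = 26%, ζ = −ln(0.26)/√(π²+ln²(0.26)) = 0.3941.
Characteristic equation s² + 4.7s + 8.3K_p = 0 gives ζ = 4.7/(2√(8.3K_p)).
Setting ζ = 0.3941: √(8.3K_p) = 4.7/(2·0.3941) = 5.963, so K_p = 35.56/8.3 = 4.28.

K_p = 4.28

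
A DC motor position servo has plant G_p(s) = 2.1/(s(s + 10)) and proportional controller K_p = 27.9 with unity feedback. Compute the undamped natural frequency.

ω_n = 7.65 rad/s

With unity feedback the closed-loop characteristic equation is s² + 10s + 27.9·2.1 = s² + 10s + 58.59 = 0.
So ω_n² = 58.59 ⇒ ω_n = 7.654 rad/s, and ζ = 10/(2ω_n) = 0.653.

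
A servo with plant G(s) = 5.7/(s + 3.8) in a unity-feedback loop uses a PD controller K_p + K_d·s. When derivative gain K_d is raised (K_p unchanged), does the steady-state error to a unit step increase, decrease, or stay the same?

K_d affects only the transient (the s-coefficient); the DC loop gain, and hence e_ss, depends only on K_p.

unchanged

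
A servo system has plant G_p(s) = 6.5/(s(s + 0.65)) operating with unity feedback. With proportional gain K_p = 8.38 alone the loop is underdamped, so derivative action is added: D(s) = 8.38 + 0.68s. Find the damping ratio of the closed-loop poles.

Forward path: (8.38 + 0.68s)·6.5/(s(s+0.65)). The closed-loop characteristic equation is s² + (0.65 + 6.5·0.68)s + 6.5·8.38 = 0.
That is s² + 5.07s + 54.47 = 0, so ω_n = 7.38 rad/s and ζ = 5.07/(2·7.38) = 0.3435.

ζ = 0.343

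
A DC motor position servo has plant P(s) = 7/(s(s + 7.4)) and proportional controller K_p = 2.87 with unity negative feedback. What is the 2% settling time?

The closed-loop denominator s² + 7.4s + 20.09 gives ω_n = √20.09 = 4.482 and ζ = 7.4/(2ω_n) = 0.8255.
2% settling time T_s ≈ 4/(ζω_n) = 4/3.7 = 1.08 s.

T_s ≈ 1.08 s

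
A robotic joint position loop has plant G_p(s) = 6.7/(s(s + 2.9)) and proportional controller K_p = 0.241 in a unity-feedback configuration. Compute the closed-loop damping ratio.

ζ = 1.14

1 + K_p·G_p(s) = 0 gives s² + 2.9s + 1.615 = 0.
So ω_n² = 1.615 ⇒ ω_n = 1.271 rad/s, and ζ = 2.9/(2ω_n) = 1.14.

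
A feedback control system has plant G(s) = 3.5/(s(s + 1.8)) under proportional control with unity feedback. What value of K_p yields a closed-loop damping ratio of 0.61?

K_p = 0.622

Closed-loop characteristic equation: s² + 1.8s + K_p·3.5 = 0.
So ω_n = √(3.5K_p) and 2ζω_n = 1.8, giving ζ = 1.8/(2√(3.5K_p)).
Setting ζ = 0.61: √(3.5K_p) = 1.8/(2·0.61) = 1.475, so K_p = 2.177/3.5 = 0.622.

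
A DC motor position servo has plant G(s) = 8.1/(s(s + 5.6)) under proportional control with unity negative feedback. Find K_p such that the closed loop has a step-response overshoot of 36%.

K_p = 10.1

From %OS = 100·exp(−πζ/√(1−ζ²)) = 36%, ζ = −ln(0.36)/√(π²+ln²(0.36)) = 0.3093.
Characteristic equation s² + 5.6s + 8.1K_p = 0 gives ζ = 5.6/(2√(8.1K_p)).
Setting ζ = 0.3093: √(8.1K_p) = 5.6/(2·0.3093) = 9.054, so K_p = 81.97/8.1 = 10.1.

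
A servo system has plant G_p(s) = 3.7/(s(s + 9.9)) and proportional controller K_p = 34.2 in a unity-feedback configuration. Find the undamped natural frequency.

With unity feedback the closed-loop characteristic equation is s² + 9.9s + 34.2·3.7 = s² + 9.9s + 126.5 = 0.
So ω_n² = 126.5 ⇒ ω_n = 11.25 rad/s, and ζ = 9.9/(2ω_n) = 0.44.

ω_n = 11.2 rad/s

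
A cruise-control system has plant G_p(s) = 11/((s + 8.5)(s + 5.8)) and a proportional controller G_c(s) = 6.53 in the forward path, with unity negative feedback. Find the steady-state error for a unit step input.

The loop is type 0. Static position error constant K_pos = G_c(0)·G_p(0) = 6.53·0.2231 = 1.457.
Steady-state error to a unit step: e_ss = 1/(1+K_pos) = 1/2.457 = 0.407.

0.407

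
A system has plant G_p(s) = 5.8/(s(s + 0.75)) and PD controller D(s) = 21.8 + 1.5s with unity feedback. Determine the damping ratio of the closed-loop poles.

Forward path: (21.8 + 1.5s)·5.8/(s(s+0.75)). The closed-loop characteristic equation is s² + (0.75 + 5.8·1.5)s + 5.8·21.8 = 0.
That is s² + 9.45s + 126.4 = 0, so ω_n = 11.24 rad/s and ζ = 9.45/(2·11.24) = 0.4202.

ζ = 0.42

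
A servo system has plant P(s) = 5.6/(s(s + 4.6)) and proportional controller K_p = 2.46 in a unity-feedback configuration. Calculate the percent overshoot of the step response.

8.37%

Closed-loop characteristic equation: s² + 4.6s + 13.78 = 0, so ω_n = 3.712 rad/s and ζ = 4.6/(2·3.712) = 0.6197.
%OS = 100·exp(−πζ/√(1−ζ²)) = 100·exp(−π·0.6197/√0.616) = 8.37%.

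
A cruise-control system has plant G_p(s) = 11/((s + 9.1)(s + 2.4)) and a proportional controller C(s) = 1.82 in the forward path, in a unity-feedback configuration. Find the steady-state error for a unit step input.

0.522

The loop is type 0. Static position error constant K_pos = C(0)·G_p(0) = 1.82·0.5037 = 0.9167.
Steady-state error to a unit step: e_ss = 1/(1+K_pos) = 1/1.917 = 0.522.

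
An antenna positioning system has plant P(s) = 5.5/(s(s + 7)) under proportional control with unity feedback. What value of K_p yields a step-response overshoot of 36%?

From %OS = 100·exp(−πζ/√(1−ζ²)) = 36%, ζ = −ln(0.36)/√(π²+ln²(0.36)) = 0.3093.
Characteristic equation s² + 7s + 5.5K_p = 0 gives ζ = 7/(2√(5.5K_p)).
Setting ζ = 0.3093: √(5.5K_p) = 7/(2·0.3093) = 11.32, so K_p = 128.1/5.5 = 23.3.

K_p = 23.3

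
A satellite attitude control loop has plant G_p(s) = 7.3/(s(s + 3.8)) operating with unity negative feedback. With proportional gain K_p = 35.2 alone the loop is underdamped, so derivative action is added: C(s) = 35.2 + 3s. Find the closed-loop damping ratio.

Forward path: (35.2 + 3s)·7.3/(s(s+3.8)). The closed-loop characteristic equation is s² + (3.8 + 7.3·3)s + 7.3·35.2 = 0.
That is s² + 25.7s + 257 = 0, so ω_n = 16.03 rad/s and ζ = 25.7/(2·16.03) = 0.8016.

ζ = 0.802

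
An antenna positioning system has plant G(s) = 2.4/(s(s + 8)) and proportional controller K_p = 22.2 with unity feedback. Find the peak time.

T_p = 0.515 s

The closed-loop denominator s² + 8s + 53.28 gives ω_n = √53.28 = 7.299 and ζ = 8/(2ω_n) = 0.548.
Damped frequency ω_d = ω_n√(1−ζ²) = 6.106 rad/s, so peak time T_p = π/ω_d = 0.515 s.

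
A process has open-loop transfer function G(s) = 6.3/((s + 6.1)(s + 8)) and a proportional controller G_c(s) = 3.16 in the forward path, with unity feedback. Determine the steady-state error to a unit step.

The loop is type 0. Static position error constant K_pos = G_c(0)·G(0) = 3.16·0.1291 = 0.408.
Steady-state error to a unit step: e_ss = 1/(1+K_pos) = 1/1.408 = 0.71.

0.71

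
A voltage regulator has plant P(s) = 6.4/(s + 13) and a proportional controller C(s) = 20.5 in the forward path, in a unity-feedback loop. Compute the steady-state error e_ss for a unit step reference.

The loop is type 0. Static position error constant K_pos = C(0)·P(0) = 20.5·0.4923 = 10.09.
Steady-state error to a unit step: e_ss = 1/(1+K_pos) = 1/11.09 = 0.0902.

0.0902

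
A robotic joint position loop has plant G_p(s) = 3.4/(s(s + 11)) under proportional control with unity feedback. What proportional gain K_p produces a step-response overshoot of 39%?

From %OS = 100·exp(−πζ/√(1−ζ²)) = 39%, ζ = −ln(0.39)/√(π²+ln²(0.39)) = 0.2871.
Characteristic equation s² + 11s + 3.4K_p = 0 gives ζ = 11/(2√(3.4K_p)).
Setting ζ = 0.2871: √(3.4K_p) = 11/(2·0.2871) = 19.16, so K_p = 367/3.4 = 108.

K_p = 108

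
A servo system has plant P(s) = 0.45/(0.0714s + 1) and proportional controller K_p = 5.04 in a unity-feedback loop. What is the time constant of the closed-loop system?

Closed loop: T(s) = K_p·P/(1+K_p·P) = 2.268/(0.0714s + 1 + 2.268), with pole at s = −(1 + 2.268)/0.0714 = −45.77.
Closed-loop time constant τ = 1/45.77 = 0.0218 s.

τ = 0.0218 s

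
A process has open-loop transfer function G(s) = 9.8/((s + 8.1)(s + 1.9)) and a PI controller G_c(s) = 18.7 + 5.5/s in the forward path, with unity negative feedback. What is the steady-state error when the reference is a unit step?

0

The open loop G_c(s)G(s) has a pole at the origin (type 1), so the static position error constant is infinite and e_ss = 1/(1+∞) = 0.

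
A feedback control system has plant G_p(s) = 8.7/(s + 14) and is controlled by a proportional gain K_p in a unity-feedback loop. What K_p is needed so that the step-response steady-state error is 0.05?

Steady-state error for a unit step on this type-0 loop is 1/(1 + K_p·G_p(0)).
G_p(0) = 0.6214. Require 1/(1 + K_p·0.6214) = 0.05, so 1 + 0.6214·K_p = 20.
K_p = (20 − 1)/0.6214 = 30.6.

K_p = 30.6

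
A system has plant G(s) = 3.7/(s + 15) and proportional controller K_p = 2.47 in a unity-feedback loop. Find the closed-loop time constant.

Closed-loop transfer function: T(s) = K_p·G(s)/(1 + K_p·G(s)) = 9.139/(s + 15 + 9.139) = 9.139/(s + 24.14).
Time constant τ = 1/24.14 = 0.0414 s.

τ = 0.0414 s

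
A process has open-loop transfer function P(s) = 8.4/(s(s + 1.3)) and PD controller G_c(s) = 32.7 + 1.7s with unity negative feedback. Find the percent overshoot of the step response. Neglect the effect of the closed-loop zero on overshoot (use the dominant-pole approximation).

18.8%

Forward path: (32.7 + 1.7s)·8.4/(s(s+1.3)). The closed-loop characteristic equation is s² + (1.3 + 8.4·1.7)s + 8.4·32.7 = 0.
That is s² + 15.58s + 274.7 = 0, so ω_n = 16.57 rad/s and ζ = 15.58/(2·16.57) = 0.47.
%OS = 100·exp(−πζ/√(1−ζ²)) = 18.8%.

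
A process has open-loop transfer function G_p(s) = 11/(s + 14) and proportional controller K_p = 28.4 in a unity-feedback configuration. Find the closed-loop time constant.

τ = 0.00306 s

Closed-loop transfer function: T(s) = K_p·G_p(s)/(1 + K_p·G_p(s)) = 312.4/(s + 14 + 312.4) = 312.4/(s + 326.4).
Time constant τ = 1/326.4 = 0.00306 s.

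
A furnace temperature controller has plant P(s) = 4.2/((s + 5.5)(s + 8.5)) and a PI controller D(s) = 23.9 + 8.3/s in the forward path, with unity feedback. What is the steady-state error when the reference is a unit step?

The open loop D(s)P(s) has a pole at the origin (type 1), so the static position error constant is infinite and e_ss = 1/(1+∞) = 0.

0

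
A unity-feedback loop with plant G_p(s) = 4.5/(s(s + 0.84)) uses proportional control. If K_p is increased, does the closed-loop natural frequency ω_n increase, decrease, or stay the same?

increase

ω_n = √(4.5·K_p), which grows with K_p.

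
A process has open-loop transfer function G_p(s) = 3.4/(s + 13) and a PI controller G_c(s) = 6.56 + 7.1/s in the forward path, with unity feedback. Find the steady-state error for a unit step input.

The open loop G_c(s)G_p(s) has a pole at the origin (type 1), so the static position error constant is infinite and e_ss = 1/(1+∞) = 0.

0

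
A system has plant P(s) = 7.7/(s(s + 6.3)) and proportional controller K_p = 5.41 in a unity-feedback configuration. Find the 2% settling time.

T_s ≈ 1.27 s

The closed-loop denominator s² + 6.3s + 41.66 gives ω_n = √41.66 = 6.454 and ζ = 6.3/(2ω_n) = 0.4881.
2% settling time T_s ≈ 4/(ζω_n) = 4/3.15 = 1.27 s.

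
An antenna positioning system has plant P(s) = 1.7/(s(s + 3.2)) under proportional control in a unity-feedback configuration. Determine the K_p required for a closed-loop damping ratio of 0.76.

K_p = 2.61

Closed-loop characteristic equation: s² + 3.2s + K_p·1.7 = 0.
So ω_n = √(1.7K_p) and 2ζω_n = 3.2, giving ζ = 3.2/(2√(1.7K_p)).
Setting ζ = 0.76: √(1.7K_p) = 3.2/(2·0.76) = 2.105, so K_p = 4.432/1.7 = 2.61.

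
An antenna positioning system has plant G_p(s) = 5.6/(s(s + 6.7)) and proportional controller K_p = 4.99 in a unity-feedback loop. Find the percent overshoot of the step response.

7.63%

Closed-loop characteristic equation: s² + 6.7s + 27.94 = 0, so ω_n = 5.286 rad/s and ζ = 6.7/(2·5.286) = 0.6337.
%OS = 100·exp(−πζ/√(1−ζ²)) = 100·exp(−π·0.6337/√0.5984) = 7.63%.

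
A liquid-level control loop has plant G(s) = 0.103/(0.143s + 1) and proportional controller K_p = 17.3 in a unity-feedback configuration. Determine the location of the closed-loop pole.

Closed loop: T(s) = K_p·G/(1+K_p·G) = 1.782/(0.143s + 1 + 1.782), with pole at s = −(1 + 1.782)/0.143 = −19.45.

s = -19.45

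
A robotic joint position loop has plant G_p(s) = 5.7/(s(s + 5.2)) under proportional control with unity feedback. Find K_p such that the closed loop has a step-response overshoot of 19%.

K_p = 5.43

From %OS = 100·exp(−πζ/√(1−ζ²)) = 19%, ζ = −ln(0.19)/√(π²+ln²(0.19)) = 0.4673.
Characteristic equation s² + 5.2s + 5.7K_p = 0 gives ζ = 5.2/(2√(5.7K_p)).
Setting ζ = 0.4673: √(5.7K_p) = 5.2/(2·0.4673) = 5.563, so K_p = 30.95/5.7 = 5.43.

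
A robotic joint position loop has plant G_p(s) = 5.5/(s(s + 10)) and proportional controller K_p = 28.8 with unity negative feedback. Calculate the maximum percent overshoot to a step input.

The closed-loop denominator s² + 10s + 158.4 gives ω_n = √158.4 = 12.59 and ζ = 10/(2ω_n) = 0.3973.
%OS = 100·exp(−πζ/√(1−ζ²)) = 100·exp(−π·0.3973/√0.8422) = 25.7%.

25.7%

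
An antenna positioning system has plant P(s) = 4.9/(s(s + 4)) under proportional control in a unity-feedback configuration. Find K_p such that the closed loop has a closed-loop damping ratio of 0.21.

Closed-loop characteristic equation: s² + 4s + K_p·4.9 = 0.
So ω_n = √(4.9K_p) and 2ζω_n = 4, giving ζ = 4/(2√(4.9K_p)).
Setting ζ = 0.21: √(4.9K_p) = 4/(2·0.21) = 9.524, so K_p = 90.7/4.9 = 18.5.

K_p = 18.5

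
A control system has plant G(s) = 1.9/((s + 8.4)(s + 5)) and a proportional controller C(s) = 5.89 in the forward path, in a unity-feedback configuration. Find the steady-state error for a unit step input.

0.79

The loop is type 0. Static position error constant K_pos = C(0)·G(0) = 5.89·0.04524 = 0.2665.
Steady-state error to a unit step: e_ss = 1/(1+K_pos) = 1/1.266 = 0.79.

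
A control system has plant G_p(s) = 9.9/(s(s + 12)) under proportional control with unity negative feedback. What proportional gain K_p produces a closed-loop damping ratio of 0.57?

Closed-loop characteristic equation: s² + 12s + K_p·9.9 = 0.
So ω_n = √(9.9K_p) and 2ζω_n = 12, giving ζ = 12/(2√(9.9K_p)).
Setting ζ = 0.57: √(9.9K_p) = 12/(2·0.57) = 10.53, so K_p = 110.8/9.9 = 11.2.

K_p = 11.2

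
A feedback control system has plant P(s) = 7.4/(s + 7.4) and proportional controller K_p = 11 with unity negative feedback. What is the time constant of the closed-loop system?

τ = 0.0113 s

Closed-loop transfer function: T(s) = K_p·P(s)/(1 + K_p·P(s)) = 81.4/(s + 7.4 + 81.4) = 81.4/(s + 88.8).
Time constant τ = 1/88.8 = 0.0113 s.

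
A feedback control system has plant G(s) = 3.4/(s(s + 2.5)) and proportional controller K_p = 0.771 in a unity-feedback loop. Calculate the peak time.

Closed-loop characteristic equation: s² + 2.5s + 2.621 = 0, so ω_n = 1.619 rad/s and ζ = 2.5/(2·1.619) = 0.772.
Damped frequency ω_d = ω_n√(1−ζ²) = 1.029 rad/s, so peak time T_p = π/ω_d = 3.05 s.

T_p = 3.05 s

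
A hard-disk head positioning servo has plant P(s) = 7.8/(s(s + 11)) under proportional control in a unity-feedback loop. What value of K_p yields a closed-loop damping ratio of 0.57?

K_p = 11.9

Closed-loop characteristic equation: s² + 11s + K_p·7.8 = 0.
So ω_n = √(7.8K_p) and 2ζω_n = 11, giving ζ = 11/(2√(7.8K_p)).
Setting ζ = 0.57: √(7.8K_p) = 11/(2·0.57) = 9.649, so K_p = 93.11/7.8 = 11.9.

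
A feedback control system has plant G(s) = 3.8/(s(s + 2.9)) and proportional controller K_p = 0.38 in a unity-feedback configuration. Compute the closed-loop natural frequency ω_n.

ω_n = 1.2 rad/s

With unity feedback the closed-loop characteristic equation is s² + 2.9s + 0.38·3.8 = s² + 2.9s + 1.444 = 0.
So ω_n² = 1.444 ⇒ ω_n = 1.202 rad/s, and ζ = 2.9/(2ω_n) = 1.21.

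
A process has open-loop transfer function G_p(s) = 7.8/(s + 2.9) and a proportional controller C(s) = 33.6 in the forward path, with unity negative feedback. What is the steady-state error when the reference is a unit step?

0.0109

The loop is type 0. Static position error constant K_pos = C(0)·G_p(0) = 33.6·2.69 = 90.37.
Steady-state error to a unit step: e_ss = 1/(1+K_pos) = 1/91.37 = 0.0109.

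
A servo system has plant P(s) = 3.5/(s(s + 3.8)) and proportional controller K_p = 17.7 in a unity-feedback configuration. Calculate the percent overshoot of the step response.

45.8%

Closed-loop characteristic equation: s² + 3.8s + 61.95 = 0, so ω_n = 7.871 rad/s and ζ = 3.8/(2·7.871) = 0.2414.
%OS = 100·exp(−πζ/√(1−ζ²)) = 100·exp(−π·0.2414/√0.9417) = 45.8%.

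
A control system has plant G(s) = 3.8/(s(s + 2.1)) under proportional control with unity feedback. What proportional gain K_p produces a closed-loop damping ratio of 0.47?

Closed-loop characteristic equation: s² + 2.1s + K_p·3.8 = 0.
So ω_n = √(3.8K_p) and 2ζω_n = 2.1, giving ζ = 2.1/(2√(3.8K_p)).
Setting ζ = 0.47: √(3.8K_p) = 2.1/(2·0.47) = 2.234, so K_p = 4.991/3.8 = 1.31.

K_p = 1.31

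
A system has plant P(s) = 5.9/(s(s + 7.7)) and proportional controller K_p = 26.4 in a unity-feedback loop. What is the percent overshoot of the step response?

36.1%

Closed-loop characteristic equation: s² + 7.7s + 155.8 = 0, so ω_n = 12.48 rad/s and ζ = 7.7/(2·12.48) = 0.3085.
%OS = 100·exp(−πζ/√(1−ζ²)) = 100·exp(−π·0.3085/√0.9048) = 36.1%.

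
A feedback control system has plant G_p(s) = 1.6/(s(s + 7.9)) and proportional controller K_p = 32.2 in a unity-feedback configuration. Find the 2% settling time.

Closed-loop characteristic equation: s² + 7.9s + 51.52 = 0, so ω_n = 7.178 rad/s and ζ = 7.9/(2·7.178) = 0.5503.
2% settling time T_s ≈ 4/(ζω_n) = 4/3.95 = 1.01 s.

T_s ≈ 1.01 s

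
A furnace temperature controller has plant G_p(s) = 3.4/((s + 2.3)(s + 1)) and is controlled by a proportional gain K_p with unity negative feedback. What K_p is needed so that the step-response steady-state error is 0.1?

For a type-0 loop with proportional control, e_ss = 1/(1 + K_p·G_p(0)).
G_p(0) = 1.478. Require 1/(1 + K_p·1.478) = 0.1, so 1 + 1.478·K_p = 10.
K_p = (10 − 1)/1.478 = 6.09.

K_p = 6.09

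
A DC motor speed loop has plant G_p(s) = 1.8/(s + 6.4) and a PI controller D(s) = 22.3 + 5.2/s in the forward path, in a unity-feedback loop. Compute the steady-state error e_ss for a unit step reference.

0

The open loop D(s)G_p(s) has a pole at the origin (type 1), so the static position error constant is infinite and e_ss = 1/(1+∞) = 0.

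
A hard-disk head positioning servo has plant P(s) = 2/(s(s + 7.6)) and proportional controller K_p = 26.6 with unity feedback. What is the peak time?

T_p = 0.505 s

Closed-loop characteristic equation: s² + 7.6s + 53.2 = 0, so ω_n = 7.294 rad/s and ζ = 7.6/(2·7.294) = 0.521.
Damped frequency ω_d = ω_n√(1−ζ²) = 6.226 rad/s, so peak time T_p = π/ω_d = 0.505 s.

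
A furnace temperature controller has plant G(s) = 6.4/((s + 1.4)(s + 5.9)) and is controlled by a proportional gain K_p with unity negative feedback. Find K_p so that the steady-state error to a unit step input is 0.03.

Steady-state error for a unit step on this type-0 loop is 1/(1 + K_p·G(0)).
G(0) = 0.7748. Require 1/(1 + K_p·0.7748) = 0.03, so 1 + 0.7748·K_p = 33.33.
K_p = (33.33 − 1)/0.7748 = 41.7.

K_p = 41.7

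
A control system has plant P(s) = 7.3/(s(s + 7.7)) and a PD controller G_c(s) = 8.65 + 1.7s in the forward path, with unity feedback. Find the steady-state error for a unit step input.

0

The open loop G_c(s)P(s) has a pole at the origin (type 1), so the static position error constant is infinite and e_ss = 1/(1+∞) = 0.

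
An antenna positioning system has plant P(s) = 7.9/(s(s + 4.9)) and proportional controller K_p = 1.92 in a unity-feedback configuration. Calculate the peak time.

Closed-loop characteristic equation: s² + 4.9s + 15.17 = 0, so ω_n = 3.895 rad/s and ζ = 4.9/(2·3.895) = 0.6291.
Damped frequency ω_d = ω_n√(1−ζ²) = 3.027 rad/s, so peak time T_p = π/ω_d = 1.04 s.

T_p = 1.04 s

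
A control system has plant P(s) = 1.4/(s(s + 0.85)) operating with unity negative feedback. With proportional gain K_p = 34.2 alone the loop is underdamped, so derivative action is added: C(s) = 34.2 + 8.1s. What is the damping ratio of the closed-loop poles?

ζ = 0.881

Forward path: (34.2 + 8.1s)·1.4/(s(s+0.85)). The closed-loop characteristic equation is s² + (0.85 + 1.4·8.1)s + 1.4·34.2 = 0.
That is s² + 12.19s + 47.88 = 0, so ω_n = 6.92 rad/s and ζ = 12.19/(2·6.92) = 0.8808.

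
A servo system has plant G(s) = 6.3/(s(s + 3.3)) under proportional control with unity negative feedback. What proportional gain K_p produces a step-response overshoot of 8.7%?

K_p = 1.15

From %OS = 100·exp(−πζ/√(1−ζ²)) = 8.7%, ζ = −ln(0.087)/√(π²+ln²(0.087)) = 0.6137.
Characteristic equation s² + 3.3s + 6.3K_p = 0 gives ζ = 3.3/(2√(6.3K_p)).
Setting ζ = 0.6137: √(6.3K_p) = 3.3/(2·0.6137) = 2.689, so K_p = 7.229/6.3 = 1.15.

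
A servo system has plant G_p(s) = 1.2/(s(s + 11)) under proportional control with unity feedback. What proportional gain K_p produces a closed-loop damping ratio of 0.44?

K_p = 130

Closed-loop characteristic equation: s² + 11s + K_p·1.2 = 0.
So ω_n = √(1.2K_p) and 2ζω_n = 11, giving ζ = 11/(2√(1.2K_p)).
Setting ζ = 0.44: √(1.2K_p) = 11/(2·0.44) = 12.5, so K_p = 156.2/1.2 = 130.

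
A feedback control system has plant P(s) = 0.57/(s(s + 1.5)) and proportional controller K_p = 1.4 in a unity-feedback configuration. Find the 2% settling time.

T_s ≈ 5.33 s

Closed-loop characteristic equation: s² + 1.5s + 0.798 = 0, so ω_n = 0.8933 rad/s and ζ = 1.5/(2·0.8933) = 0.8396.
2% settling time T_s ≈ 4/(ζω_n) = 4/0.75 = 5.33 s.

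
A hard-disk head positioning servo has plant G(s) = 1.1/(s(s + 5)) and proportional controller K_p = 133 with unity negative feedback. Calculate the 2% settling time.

T_s ≈ 1.6 s

The closed-loop denominator s² + 5s + 146.3 gives ω_n = √146.3 = 12.1 and ζ = 5/(2ω_n) = 0.2067.
2% settling time T_s ≈ 4/(ζω_n) = 4/2.5 = 1.6 s.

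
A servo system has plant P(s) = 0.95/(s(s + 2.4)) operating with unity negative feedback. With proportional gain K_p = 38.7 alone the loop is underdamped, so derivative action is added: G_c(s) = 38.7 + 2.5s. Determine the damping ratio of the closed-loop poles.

Forward path: (38.7 + 2.5s)·0.95/(s(s+2.4)). The closed-loop characteristic equation is s² + (2.4 + 0.95·2.5)s + 0.95·38.7 = 0.
That is s² + 4.775s + 36.77 = 0, so ω_n = 6.063 rad/s and ζ = 4.775/(2·6.063) = 0.3938.

ζ = 0.394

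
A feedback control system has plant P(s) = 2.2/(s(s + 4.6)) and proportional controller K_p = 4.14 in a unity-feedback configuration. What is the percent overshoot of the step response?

Closed-loop characteristic equation: s² + 4.6s + 9.108 = 0, so ω_n = 3.018 rad/s and ζ = 4.6/(2·3.018) = 0.7621.
%OS = 100·exp(−πζ/√(1−ζ²)) = 100·exp(−π·0.7621/√0.4192) = 2.48%.

2.48%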